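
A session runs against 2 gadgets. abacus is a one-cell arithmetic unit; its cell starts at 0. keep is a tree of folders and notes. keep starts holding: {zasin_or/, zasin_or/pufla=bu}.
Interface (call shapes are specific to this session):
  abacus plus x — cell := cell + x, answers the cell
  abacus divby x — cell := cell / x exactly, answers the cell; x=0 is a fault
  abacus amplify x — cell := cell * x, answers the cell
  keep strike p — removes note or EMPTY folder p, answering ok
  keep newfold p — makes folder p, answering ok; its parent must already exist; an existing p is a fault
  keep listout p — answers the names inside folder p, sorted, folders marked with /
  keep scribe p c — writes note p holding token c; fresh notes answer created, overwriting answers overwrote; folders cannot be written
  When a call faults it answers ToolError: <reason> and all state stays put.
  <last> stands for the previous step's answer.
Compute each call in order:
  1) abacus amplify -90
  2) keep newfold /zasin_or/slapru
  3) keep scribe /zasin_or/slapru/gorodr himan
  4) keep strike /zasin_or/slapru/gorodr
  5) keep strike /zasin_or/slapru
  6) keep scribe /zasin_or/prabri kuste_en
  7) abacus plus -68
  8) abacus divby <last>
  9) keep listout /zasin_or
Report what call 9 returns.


Using abacus amplify with x: -90, giving 0.
I try keep newfold with p: /zasin_or/slapru, and get ok.
I try keep scribe with p: /zasin_or/slapru/gorodr, c: himan, yielding created.
I invoke keep strike with p: /zasin_or/slapru/gorodr: ok.
Using keep strike with p: /zasin_or/slapru, and see ok.
I try keep scribe with p: /zasin_or/prabri, c: kuste_en, giving created.
I try abacus plus with x: -68, which returns -68.
Calling abacus divby with x: <last>, and get 1.
Now I run keep listout with p: /zasin_or, — result: [prabri, pufla].

Answer: [prabri, pufla]


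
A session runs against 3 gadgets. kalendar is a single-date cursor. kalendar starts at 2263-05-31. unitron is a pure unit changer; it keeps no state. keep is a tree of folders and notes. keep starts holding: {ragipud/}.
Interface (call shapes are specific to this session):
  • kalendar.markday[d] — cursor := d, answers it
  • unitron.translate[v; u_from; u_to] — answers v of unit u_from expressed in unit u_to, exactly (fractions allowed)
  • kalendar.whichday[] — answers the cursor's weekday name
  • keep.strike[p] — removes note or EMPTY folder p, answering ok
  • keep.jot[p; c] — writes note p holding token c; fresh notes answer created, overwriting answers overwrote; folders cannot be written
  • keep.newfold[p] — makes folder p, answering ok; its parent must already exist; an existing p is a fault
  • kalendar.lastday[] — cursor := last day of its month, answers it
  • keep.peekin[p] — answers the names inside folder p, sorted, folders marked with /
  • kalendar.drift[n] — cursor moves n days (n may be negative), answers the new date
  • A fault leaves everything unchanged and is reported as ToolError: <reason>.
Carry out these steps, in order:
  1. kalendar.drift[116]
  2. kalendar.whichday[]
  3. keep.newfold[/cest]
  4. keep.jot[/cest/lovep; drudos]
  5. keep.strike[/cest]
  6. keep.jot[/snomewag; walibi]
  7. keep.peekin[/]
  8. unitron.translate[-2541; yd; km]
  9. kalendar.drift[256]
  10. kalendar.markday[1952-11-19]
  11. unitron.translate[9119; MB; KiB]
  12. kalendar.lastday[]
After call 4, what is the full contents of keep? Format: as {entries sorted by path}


>> kalendar.drift(n='116')
<< 2263-09-24
>> kalendar.whichday()
<< Thursday
>> keep.newfold(p='/cest')
<< ok
>> keep.jot(p='/cest/lovep', c='drudos')
<< created
>> keep.strike(p='/cest')
<< ToolError: not empty
>> keep.jot(p='/snomewag', c='walibi')
<< created
>> keep.peekin(p='/')
<< [cest/, ragipud/, snomewag]
>> unitron.translate(v='-2541', u_from='yd', u_to='km')
<< -2904363/1250000
>> kalendar.drift(n='256')
<< 2264-06-06
>> kalendar.markday(d='1952-11-19')
<< 1952-11-19
>> unitron.translate(v='9119', u_from='MB', u_to='KiB')
<< 142484375/16
>> kalendar.lastday()
<< 1952-11-30

Answer: {cest/, cest/lovep=drudos, ragipud/}


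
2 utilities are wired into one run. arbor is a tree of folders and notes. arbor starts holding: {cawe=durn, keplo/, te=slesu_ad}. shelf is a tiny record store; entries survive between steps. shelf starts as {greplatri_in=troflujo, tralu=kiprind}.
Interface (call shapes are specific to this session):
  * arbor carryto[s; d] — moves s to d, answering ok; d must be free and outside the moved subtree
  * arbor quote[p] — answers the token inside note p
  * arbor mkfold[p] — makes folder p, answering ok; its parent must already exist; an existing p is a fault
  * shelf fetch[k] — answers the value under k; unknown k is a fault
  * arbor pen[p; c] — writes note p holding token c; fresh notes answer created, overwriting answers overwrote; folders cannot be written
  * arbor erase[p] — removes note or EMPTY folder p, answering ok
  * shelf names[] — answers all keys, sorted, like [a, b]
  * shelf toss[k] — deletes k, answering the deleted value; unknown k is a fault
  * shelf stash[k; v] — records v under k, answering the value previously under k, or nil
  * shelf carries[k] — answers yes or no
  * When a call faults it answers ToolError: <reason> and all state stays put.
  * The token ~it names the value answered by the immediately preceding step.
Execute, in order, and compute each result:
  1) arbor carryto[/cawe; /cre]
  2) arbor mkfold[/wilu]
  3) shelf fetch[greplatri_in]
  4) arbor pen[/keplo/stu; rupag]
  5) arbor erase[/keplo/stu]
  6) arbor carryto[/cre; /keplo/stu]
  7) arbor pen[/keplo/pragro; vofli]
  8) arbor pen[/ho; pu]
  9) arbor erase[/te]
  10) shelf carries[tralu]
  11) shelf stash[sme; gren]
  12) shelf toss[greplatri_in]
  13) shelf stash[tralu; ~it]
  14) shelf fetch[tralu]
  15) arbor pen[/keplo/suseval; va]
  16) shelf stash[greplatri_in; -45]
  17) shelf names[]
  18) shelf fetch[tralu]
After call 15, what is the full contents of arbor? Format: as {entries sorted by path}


Answer: {ho=pu, keplo/, keplo/pragro=vofli, keplo/stu=durn, keplo/suseval=va, wilu/}

Derivation:
% arbor carryto(s='/cawe', d='/cre') ~> ok
% arbor mkfold(p='/wilu') ~> ok
% shelf fetch(k='greplatri_in') ~> troflujo
% arbor pen(p='/keplo/stu', c='rupag') ~> created
% arbor erase(p='/keplo/stu') ~> ok
% arbor carryto(s='/cre', d='/keplo/stu') ~> ok
% arbor pen(p='/keplo/pragro', c='vofli') ~> created
% arbor pen(p='/ho', c='pu') ~> created
% arbor erase(p='/te') ~> ok
% shelf carries(k='tralu') ~> yes
% shelf stash(k='sme', v='gren') ~> nil
% shelf toss(k='greplatri_in') ~> troflujo
% shelf stash(k='tralu', v='~it') ~> kiprind
% shelf fetch(k='tralu') ~> troflujo
% arbor pen(p='/keplo/suseval', c='va') ~> created
% shelf stash(k='greplatri_in', v='-45') ~> nil
% shelf names() ~> [greplatri_in, sme, tralu]
% shelf fetch(k='tralu') ~> troflujo


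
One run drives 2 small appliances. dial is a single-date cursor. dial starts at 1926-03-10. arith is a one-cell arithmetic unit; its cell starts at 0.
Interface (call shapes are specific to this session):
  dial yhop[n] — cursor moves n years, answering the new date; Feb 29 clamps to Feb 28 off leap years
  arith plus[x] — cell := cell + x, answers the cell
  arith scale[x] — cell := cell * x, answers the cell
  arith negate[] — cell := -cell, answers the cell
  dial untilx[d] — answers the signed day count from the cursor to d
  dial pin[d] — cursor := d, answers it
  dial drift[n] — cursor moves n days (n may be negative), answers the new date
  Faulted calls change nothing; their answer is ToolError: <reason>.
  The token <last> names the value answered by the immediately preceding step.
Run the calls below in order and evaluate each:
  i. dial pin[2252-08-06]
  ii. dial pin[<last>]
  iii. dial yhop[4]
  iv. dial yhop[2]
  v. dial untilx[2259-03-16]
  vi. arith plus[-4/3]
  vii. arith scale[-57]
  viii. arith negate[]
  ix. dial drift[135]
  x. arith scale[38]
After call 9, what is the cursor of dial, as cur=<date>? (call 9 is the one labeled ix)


Answer: cur=2258-12-19

Derivation:
% dial pin 2252-08-06
  2252-08-06
% dial pin <last>
  2252-08-06
% dial yhop 4
  2256-08-06
% dial yhop 2
  2258-08-06
% dial untilx 2259-03-16
  222
% arith plus -4/3
  -4/3
% arith scale -57
  76
% arith negate
  -76
% dial drift 135
  2258-12-19
% arith scale 38
  -2888


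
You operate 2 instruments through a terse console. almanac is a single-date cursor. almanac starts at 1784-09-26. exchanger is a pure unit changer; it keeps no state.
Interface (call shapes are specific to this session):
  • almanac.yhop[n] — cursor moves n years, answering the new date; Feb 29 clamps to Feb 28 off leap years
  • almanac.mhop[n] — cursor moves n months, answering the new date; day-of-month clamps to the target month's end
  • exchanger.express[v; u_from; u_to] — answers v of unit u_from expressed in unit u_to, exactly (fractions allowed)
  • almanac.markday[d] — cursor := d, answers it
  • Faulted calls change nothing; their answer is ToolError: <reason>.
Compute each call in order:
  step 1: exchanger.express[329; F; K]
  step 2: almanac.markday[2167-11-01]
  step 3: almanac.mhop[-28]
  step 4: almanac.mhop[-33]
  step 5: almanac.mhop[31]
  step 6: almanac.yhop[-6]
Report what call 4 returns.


Answer: 2162-10-01

Derivation:
>> exchanger.express(v: 329, u_from: F, u_to: K)
<< 8763/20
>> almanac.markday(d: 2167-11-01)
<< 2167-11-01
>> almanac.mhop(n: -28)
<< 2165-07-01
>> almanac.mhop(n: -33)
<< 2162-10-01
>> almanac.mhop(n: 31)
<< 2165-05-01
>> almanac.yhop(n: -6)
<< 2159-05-01


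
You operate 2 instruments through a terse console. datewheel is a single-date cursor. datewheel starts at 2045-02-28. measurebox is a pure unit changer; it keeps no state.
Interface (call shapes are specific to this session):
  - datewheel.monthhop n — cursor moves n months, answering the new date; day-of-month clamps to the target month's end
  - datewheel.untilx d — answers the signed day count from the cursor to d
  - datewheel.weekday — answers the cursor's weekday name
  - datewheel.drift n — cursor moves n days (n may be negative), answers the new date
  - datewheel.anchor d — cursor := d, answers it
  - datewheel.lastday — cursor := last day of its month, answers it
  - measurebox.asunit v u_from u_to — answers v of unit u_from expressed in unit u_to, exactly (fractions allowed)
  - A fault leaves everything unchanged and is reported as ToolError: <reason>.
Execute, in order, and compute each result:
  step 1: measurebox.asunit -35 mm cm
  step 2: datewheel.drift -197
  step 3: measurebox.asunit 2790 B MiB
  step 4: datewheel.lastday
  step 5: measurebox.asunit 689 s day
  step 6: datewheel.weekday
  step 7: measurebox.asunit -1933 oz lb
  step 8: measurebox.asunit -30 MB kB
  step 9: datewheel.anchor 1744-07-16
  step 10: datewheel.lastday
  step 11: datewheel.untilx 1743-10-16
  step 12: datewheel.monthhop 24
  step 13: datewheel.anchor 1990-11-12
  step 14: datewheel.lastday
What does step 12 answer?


Answer: 1746-07-31

Derivation:
Step: measurebox.asunit[v: -35; u_from: mm; u_to: cm]
Result: -7/2
Step: datewheel.drift[n: -197]
Result: 2044-08-15
Step: measurebox.asunit[v: 2790; u_from: B; u_to: MiB]
Result: 1395/524288
Step: datewheel.lastday[]
Result: 2044-08-31
Step: measurebox.asunit[v: 689; u_from: s; u_to: day]
Result: 689/86400
Step: datewheel.weekday[]
Result: Wednesday
Step: measurebox.asunit[v: -1933; u_from: oz; u_to: lb]
Result: -1933/16
Step: measurebox.asunit[v: -30; u_from: MB; u_to: kB]
Result: -30000
Step: datewheel.anchor[d: 1744-07-16]
Result: 1744-07-16
Step: datewheel.lastday[]
Result: 1744-07-31
Step: datewheel.untilx[d: 1743-10-16]
Result: -289
Step: datewheel.monthhop[n: 24]
Result: 1746-07-31
Step: datewheel.anchor[d: 1990-11-12]
Result: 1990-11-12
Step: datewheel.lastday[]
Result: 1990-11-30


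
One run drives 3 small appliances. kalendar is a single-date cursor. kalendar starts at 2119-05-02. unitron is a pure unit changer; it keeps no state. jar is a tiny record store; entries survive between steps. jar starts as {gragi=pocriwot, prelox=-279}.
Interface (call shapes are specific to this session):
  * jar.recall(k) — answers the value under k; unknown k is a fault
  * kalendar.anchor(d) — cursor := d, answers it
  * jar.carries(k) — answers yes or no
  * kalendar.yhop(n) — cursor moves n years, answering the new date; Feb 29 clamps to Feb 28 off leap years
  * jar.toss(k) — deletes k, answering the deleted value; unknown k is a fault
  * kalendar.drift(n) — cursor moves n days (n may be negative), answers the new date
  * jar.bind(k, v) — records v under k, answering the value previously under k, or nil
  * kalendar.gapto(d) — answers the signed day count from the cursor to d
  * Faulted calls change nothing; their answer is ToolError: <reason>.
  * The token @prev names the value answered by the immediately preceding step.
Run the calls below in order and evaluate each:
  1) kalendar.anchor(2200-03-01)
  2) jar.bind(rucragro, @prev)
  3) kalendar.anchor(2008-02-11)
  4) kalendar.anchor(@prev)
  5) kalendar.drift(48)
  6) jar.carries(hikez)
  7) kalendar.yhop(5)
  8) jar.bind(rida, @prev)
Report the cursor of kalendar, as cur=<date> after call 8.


Answer: cur=2013-03-30

Derivation:
// anchor(2200-03-01) == 2200-03-01
// bind(rucragro, @prev) == nil
// anchor(2008-02-11) == 2008-02-11
// anchor(@prev) == 2008-02-11
// drift(48) == 2008-03-30
// carries(hikez) == no
// yhop(5) == 2013-03-30
// bind(rida, @prev) == nil


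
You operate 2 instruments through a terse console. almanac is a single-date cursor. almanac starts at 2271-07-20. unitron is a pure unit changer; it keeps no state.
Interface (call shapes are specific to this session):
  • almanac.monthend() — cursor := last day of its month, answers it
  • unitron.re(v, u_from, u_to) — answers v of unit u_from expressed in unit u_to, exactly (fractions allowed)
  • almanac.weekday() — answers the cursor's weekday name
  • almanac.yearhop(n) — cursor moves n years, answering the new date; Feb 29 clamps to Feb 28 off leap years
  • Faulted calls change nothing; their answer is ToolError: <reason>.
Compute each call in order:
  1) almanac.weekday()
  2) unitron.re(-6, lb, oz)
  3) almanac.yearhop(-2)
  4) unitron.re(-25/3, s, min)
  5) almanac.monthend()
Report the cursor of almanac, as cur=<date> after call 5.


I use almanac.weekday, and see Thursday.
Calling unitron.re(v→-6, u_from→lb, u_to→oz), giving -96.
Now I run almanac.yearhop(n→-2): 2269-07-20.
I run unitron.re(v→-25/3, u_from→s, u_to→min), giving -5/36.
I run almanac.monthend, which returns 2269-07-31.

Answer: cur=2269-07-31


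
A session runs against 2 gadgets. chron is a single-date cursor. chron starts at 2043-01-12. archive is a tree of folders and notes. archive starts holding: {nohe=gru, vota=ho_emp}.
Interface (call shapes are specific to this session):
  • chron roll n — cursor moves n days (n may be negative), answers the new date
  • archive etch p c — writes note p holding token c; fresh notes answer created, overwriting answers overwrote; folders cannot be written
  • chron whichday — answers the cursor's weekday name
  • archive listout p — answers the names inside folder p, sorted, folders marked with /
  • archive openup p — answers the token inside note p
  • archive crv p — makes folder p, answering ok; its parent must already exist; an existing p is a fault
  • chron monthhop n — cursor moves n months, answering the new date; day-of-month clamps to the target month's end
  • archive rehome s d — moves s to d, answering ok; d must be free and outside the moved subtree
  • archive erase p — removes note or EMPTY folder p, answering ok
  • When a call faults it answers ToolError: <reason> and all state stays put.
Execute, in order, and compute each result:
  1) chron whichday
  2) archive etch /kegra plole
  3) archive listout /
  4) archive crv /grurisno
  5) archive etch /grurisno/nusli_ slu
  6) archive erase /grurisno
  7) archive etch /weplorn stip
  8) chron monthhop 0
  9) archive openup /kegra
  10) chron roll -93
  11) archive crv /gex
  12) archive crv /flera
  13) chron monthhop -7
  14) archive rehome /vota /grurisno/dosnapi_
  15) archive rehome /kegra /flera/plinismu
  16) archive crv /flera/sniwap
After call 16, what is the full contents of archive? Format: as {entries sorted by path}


Answer: {flera/, flera/plinismu=plole, flera/sniwap/, gex/, grurisno/, grurisno/dosnapi_=ho_emp, grurisno/nusli_=slu, nohe=gru, weplorn=stip}

Derivation:
% chron whichday
  Monday
% archive etch p: /kegra c: plole
  created
% archive listout p: /
  [kegra, nohe, vota]
% archive crv p: /grurisno
  ok
% archive etch p: /grurisno/nusli_ c: slu
  created
% archive erase p: /grurisno
  ToolError: not empty
% archive etch p: /weplorn c: stip
  created
% chron monthhop n: 0
  2043-01-12
% archive openup p: /kegra
  plole
% chron roll n: -93
  2042-10-11
% archive crv p: /gex
  ok
% archive crv p: /flera
  ok
% chron monthhop n: -7
  2042-03-11
% archive rehome s: /vota d: /grurisno/dosnapi_
  ok
% archive rehome s: /kegra d: /flera/plinismu
  ok
% archive crv p: /flera/sniwap
  ok


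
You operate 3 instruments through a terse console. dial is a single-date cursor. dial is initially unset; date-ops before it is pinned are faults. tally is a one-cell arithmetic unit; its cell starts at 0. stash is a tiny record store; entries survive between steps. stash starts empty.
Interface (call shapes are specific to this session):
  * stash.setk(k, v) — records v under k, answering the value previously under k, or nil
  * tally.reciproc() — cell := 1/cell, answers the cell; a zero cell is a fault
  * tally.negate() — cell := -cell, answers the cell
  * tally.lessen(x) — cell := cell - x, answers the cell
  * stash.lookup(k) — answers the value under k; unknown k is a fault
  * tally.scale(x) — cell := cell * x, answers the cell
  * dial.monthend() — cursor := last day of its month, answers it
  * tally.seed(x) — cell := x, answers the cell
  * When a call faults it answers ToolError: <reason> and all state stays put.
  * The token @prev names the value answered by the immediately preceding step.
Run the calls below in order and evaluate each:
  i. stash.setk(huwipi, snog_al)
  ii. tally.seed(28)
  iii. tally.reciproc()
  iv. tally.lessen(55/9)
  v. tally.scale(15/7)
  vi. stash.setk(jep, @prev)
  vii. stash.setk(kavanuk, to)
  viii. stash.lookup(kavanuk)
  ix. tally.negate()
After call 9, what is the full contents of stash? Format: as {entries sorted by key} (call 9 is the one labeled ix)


CALL setk[k→huwipi; v→snog_al]
RET  nil
CALL seed[x→28]
RET  28
CALL reciproc[]
RET  1/28
CALL lessen[x→55/9]
RET  -1531/252
CALL scale[x→15/7]
RET  -7655/588
CALL setk[k→jep; v→@prev]
RET  nil
CALL setk[k→kavanuk; v→to]
RET  nil
CALL lookup[k→kavanuk]
RET  to
CALL negate[]
RET  7655/588

Answer: {huwipi=snog_al, jep=-7655/588, kavanuk=to}


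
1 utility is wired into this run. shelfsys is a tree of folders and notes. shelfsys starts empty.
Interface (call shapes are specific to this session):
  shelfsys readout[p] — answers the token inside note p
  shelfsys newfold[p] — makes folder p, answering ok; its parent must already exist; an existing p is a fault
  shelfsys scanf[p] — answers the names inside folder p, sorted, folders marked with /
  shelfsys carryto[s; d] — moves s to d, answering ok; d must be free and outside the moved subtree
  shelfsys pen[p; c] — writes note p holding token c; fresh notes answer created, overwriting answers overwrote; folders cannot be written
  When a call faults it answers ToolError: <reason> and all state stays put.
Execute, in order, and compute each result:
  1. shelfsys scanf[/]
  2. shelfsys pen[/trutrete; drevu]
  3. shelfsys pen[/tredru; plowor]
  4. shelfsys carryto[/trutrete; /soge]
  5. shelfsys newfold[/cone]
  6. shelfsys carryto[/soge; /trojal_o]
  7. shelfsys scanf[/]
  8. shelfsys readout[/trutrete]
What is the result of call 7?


% shelfsys scanf p='/'
[out] []
% shelfsys pen p='/trutrete' c='drevu'
[out] created
% shelfsys pen p='/tredru' c='plowor'
[out] created
% shelfsys carryto s='/trutrete' d='/soge'
[out] ok
% shelfsys newfold p='/cone'
[out] ok
% shelfsys carryto s='/soge' d='/trojal_o'
[out] ok
% shelfsys scanf p='/'
[out] [cone/, tredru, trojal_o]
% shelfsys readout p='/trutrete'
[out] ToolError: not found

Answer: [cone/, tredru, trojal_o]


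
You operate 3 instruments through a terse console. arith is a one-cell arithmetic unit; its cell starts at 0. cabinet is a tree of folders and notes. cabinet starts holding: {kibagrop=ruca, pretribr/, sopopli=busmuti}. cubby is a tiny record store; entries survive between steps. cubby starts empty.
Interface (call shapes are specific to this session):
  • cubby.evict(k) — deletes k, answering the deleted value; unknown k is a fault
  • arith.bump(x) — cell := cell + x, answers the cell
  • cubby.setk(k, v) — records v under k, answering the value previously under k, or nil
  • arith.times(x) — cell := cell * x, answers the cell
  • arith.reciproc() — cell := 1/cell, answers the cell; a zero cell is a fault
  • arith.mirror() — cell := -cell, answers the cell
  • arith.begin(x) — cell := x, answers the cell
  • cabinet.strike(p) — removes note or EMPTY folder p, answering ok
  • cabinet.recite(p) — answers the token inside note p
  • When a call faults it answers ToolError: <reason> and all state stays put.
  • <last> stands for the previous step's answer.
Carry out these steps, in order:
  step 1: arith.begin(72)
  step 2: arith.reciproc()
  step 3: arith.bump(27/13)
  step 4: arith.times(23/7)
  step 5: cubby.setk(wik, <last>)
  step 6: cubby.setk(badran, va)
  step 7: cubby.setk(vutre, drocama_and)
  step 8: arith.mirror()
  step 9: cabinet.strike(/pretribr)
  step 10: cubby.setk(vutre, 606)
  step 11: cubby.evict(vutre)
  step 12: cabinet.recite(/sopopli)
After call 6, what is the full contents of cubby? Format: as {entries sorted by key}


Answer: {badran=va, wik=45011/6552}

Derivation:
~$ begin 72
[out] 72
~$ reciproc
[out] 1/72
~$ bump 27/13
[out] 1957/936
~$ times 23/7
[out] 45011/6552
~$ setk wik <last>
[out] nil
~$ setk badran va
[out] nil
~$ setk vutre drocama_and
[out] nil
~$ mirror
[out] -45011/6552
~$ strike /pretribr
[out] ok
~$ setk vutre 606
[out] drocama_and
~$ evict vutre
[out] 606
~$ recite /sopopli
[out] busmuti


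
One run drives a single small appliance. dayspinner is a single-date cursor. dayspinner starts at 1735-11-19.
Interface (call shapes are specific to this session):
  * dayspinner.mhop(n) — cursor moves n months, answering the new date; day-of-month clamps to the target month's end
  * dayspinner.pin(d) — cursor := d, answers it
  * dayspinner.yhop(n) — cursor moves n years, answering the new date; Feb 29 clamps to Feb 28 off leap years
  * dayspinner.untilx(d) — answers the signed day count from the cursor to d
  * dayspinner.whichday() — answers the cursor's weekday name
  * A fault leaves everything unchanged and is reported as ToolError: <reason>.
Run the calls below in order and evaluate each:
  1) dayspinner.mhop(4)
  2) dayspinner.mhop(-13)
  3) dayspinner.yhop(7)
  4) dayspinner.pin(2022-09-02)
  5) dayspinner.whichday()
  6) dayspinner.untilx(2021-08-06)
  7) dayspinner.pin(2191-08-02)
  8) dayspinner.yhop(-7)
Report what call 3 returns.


[in] dayspinner.mhop n→4
[out] 1736-03-19
[in] dayspinner.mhop n→-13
[out] 1735-02-19
[in] dayspinner.yhop n→7
[out] 1742-02-19
[in] dayspinner.pin d→2022-09-02
[out] 2022-09-02
[in] dayspinner.whichday
[out] Friday
[in] dayspinner.untilx d→2021-08-06
[out] -392
[in] dayspinner.pin d→2191-08-02
[out] 2191-08-02
[in] dayspinner.yhop n→-7
[out] 2184-08-02

Answer: 1742-02-19


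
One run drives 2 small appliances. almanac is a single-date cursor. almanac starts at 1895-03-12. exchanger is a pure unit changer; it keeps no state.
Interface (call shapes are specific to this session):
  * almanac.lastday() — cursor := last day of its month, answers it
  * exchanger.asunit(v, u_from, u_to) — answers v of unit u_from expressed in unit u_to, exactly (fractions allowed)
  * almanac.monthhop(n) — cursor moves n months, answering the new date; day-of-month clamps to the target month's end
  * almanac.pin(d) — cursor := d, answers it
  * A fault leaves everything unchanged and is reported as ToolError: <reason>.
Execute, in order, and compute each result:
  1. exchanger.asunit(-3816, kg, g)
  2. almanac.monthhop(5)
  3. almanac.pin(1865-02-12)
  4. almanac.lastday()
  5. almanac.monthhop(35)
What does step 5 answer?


Answer: 1868-01-28

Derivation:
! 1. asunit(-3816, kg, g) -> -3816000
! 2. monthhop(5) -> 1895-08-12
! 3. pin(1865-02-12) -> 1865-02-12
! 4. lastday() -> 1865-02-28
! 5. monthhop(35) -> 1868-01-28


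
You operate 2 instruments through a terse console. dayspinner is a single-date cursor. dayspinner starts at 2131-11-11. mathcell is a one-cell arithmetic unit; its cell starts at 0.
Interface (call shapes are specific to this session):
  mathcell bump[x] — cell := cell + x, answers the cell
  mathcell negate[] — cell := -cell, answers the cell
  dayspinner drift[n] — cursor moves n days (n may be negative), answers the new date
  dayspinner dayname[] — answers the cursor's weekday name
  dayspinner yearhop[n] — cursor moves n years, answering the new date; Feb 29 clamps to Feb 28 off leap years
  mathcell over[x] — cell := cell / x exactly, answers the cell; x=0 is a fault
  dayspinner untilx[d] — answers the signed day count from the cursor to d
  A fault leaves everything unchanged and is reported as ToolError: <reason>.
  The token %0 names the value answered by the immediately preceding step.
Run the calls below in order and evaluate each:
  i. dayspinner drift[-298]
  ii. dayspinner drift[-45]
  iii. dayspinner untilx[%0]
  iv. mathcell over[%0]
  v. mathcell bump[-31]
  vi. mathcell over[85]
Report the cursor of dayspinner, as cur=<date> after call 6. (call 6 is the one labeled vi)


Answer: cur=2130-12-03

Derivation:
Do: dayspinner drift[n='-298']
See: 2131-01-17
Do: dayspinner drift[n='-45']
See: 2130-12-03
Do: dayspinner untilx[d='%0']
See: 0
Do: mathcell over[x='%0']
See: ToolError: division by zero
Do: mathcell bump[x='-31']
See: -31
Do: mathcell over[x='85']
See: -31/85


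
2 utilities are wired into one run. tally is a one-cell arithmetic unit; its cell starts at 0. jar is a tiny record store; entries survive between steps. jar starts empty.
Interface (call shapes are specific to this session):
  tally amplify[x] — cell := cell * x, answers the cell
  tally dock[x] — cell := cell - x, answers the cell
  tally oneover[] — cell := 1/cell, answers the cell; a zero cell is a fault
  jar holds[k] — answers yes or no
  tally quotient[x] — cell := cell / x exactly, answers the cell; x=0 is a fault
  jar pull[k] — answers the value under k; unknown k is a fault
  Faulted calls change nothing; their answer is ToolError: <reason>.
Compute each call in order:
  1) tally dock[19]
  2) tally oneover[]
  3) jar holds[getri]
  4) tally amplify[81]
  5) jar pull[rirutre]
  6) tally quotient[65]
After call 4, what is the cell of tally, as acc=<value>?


Answer: acc=-81/19

Derivation:
>> tally dock(19)
<< -19
>> tally oneover()
<< -1/19
>> jar holds(getri)
<< no
>> tally amplify(81)
<< -81/19
>> jar pull(rirutre)
<< ToolError: no such key rirutre
>> tally quotient(65)
<< -81/1235


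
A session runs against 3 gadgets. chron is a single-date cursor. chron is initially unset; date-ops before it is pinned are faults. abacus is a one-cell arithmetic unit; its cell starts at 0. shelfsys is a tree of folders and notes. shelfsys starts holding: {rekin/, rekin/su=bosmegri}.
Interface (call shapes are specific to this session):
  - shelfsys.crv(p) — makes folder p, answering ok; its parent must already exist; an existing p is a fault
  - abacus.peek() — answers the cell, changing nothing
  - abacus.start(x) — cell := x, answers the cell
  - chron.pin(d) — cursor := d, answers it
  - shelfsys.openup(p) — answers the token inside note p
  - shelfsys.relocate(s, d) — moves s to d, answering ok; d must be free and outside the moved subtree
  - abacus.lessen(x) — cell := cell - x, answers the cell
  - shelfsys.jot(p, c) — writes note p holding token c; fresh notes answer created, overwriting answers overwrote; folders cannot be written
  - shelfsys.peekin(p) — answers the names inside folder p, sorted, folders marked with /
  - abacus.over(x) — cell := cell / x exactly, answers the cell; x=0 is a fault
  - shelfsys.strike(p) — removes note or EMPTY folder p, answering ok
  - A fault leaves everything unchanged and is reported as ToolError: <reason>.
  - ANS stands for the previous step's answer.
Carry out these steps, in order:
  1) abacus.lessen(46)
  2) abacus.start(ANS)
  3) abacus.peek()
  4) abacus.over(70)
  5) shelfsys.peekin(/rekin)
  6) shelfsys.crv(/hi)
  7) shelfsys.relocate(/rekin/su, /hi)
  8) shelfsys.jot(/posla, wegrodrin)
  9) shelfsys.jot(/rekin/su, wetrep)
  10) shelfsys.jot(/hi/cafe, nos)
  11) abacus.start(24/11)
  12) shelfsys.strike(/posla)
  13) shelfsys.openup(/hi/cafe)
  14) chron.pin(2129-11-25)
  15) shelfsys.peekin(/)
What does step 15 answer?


Answer: [hi/, rekin/]

Derivation:
// 1. lessen(46) : -46
// 2. start(ANS) : -46
// 3. peek() : -46
// 4. over(70) : -23/35
// 5. peekin(/rekin) : [su]
// 6. crv(/hi) : ok
// 7. relocate(/rekin/su, /hi) : ToolError: exists
// 8. jot(/posla, wegrodrin) : created
// 9. jot(/rekin/su, wetrep) : overwrote
// 10. jot(/hi/cafe, nos) : created
// 11. start(24/11) : 24/11
// 12. strike(/posla) : ok
// 13. openup(/hi/cafe) : nos
// 14. pin(2129-11-25) : 2129-11-25
// 15. peekin(/) : [hi/, rekin/]


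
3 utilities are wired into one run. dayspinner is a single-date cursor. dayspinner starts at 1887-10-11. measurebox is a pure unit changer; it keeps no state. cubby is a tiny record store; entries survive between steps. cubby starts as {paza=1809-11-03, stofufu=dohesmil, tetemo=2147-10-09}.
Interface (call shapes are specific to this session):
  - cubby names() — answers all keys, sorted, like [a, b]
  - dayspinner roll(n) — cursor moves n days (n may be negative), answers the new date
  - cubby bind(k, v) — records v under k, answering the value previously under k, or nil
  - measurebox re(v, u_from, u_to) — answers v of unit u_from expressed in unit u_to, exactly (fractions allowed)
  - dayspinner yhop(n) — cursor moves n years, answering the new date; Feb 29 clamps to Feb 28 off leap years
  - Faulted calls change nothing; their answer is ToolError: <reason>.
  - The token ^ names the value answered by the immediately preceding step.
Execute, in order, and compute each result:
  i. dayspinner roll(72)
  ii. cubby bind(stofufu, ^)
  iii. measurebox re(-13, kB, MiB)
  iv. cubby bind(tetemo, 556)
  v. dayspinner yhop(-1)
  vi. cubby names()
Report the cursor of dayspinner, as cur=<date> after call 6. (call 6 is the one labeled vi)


·→ dayspinner roll(n→72)
·← 1887-12-22
·→ cubby bind(k→stofufu, v→^)
·← dohesmil
·→ measurebox re(v→-13, u_from→kB, u_to→MiB)
·← -1625/131072
·→ cubby bind(k→tetemo, v→556)
·← 2147-10-09
·→ dayspinner yhop(n→-1)
·← 1886-12-22
·→ cubby names()
·← [paza, stofufu, tetemo]

Answer: cur=1886-12-22


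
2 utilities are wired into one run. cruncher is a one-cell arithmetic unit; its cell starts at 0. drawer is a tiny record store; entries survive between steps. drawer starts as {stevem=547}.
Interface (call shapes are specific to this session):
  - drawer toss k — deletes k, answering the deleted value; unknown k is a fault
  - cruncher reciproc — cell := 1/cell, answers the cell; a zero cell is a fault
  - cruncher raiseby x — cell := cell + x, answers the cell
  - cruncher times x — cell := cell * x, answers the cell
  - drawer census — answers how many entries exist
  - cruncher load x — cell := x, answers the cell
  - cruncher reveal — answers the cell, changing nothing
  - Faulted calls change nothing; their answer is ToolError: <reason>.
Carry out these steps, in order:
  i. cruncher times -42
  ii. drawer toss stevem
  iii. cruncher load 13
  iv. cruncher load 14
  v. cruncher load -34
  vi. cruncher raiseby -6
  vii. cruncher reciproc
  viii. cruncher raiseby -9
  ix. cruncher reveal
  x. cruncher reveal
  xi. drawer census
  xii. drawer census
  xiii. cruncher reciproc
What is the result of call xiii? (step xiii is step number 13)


Answer: -40/361

Derivation:
// cruncher times(x=-42) => 0
// drawer toss(k=stevem) => 547
// cruncher load(x=13) => 13
// cruncher load(x=14) => 14
// cruncher load(x=-34) => -34
// cruncher raiseby(x=-6) => -40
// cruncher reciproc() => -1/40
// cruncher raiseby(x=-9) => -361/40
// cruncher reveal() => -361/40
// cruncher reveal() => -361/40
// drawer census() => 0
// drawer census() => 0
// cruncher reciproc() => -40/361


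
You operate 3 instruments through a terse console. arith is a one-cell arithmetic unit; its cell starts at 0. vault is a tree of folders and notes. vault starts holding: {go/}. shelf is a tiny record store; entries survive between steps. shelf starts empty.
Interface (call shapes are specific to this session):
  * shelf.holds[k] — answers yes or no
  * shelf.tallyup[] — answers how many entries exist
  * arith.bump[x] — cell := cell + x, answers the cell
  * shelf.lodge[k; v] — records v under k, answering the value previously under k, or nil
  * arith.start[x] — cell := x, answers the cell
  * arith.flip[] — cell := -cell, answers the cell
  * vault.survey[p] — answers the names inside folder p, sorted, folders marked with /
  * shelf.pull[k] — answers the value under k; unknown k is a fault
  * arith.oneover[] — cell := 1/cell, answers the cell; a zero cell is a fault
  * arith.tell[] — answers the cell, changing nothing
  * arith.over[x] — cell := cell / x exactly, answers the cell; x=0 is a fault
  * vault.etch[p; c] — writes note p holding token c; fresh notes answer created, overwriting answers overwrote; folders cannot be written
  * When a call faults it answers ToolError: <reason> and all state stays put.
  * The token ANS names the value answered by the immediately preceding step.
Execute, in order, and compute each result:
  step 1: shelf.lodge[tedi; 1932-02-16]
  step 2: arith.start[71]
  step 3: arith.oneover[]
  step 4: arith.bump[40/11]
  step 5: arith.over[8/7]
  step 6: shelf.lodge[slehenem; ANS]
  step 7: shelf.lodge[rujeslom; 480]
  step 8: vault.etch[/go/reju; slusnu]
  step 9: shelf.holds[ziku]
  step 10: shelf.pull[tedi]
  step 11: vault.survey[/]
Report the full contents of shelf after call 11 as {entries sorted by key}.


-> shelf.lodge(k→tedi, v→1932-02-16)
<- nil
-> arith.start(x→71)
<- 71
-> arith.oneover()
<- 1/71
-> arith.bump(x→40/11)
<- 2851/781
-> arith.over(x→8/7)
<- 19957/6248
-> shelf.lodge(k→slehenem, v→ANS)
<- nil
-> shelf.lodge(k→rujeslom, v→480)
<- nil
-> vault.etch(p→/go/reju, c→slusnu)
<- created
-> shelf.holds(k→ziku)
<- no
-> shelf.pull(k→tedi)
<- 1932-02-16
-> vault.survey(p→/)
<- [go/]

Answer: {rujeslom=480, slehenem=19957/6248, tedi=1932-02-16}


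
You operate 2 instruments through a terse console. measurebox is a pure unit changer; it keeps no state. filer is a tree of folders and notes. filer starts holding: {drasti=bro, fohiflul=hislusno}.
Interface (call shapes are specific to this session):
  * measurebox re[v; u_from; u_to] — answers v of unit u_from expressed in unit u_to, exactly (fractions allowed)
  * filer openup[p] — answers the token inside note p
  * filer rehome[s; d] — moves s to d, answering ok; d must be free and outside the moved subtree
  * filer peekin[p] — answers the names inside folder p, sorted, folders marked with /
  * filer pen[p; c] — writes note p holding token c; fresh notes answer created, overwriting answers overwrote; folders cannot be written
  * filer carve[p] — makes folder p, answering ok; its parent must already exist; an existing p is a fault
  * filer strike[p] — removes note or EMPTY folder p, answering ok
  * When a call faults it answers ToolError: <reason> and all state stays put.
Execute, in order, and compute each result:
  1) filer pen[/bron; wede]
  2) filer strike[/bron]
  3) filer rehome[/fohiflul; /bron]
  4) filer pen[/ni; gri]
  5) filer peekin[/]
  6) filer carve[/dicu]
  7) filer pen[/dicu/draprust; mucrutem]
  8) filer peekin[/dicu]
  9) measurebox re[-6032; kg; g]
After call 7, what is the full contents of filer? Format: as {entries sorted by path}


I invoke filer pen passing p: /bron, c: wede, — result: created.
I run filer strike passing p: /bron, which returns ok.
I use filer rehome passing s: /fohiflul, d: /bron: ok.
I invoke filer pen passing p: /ni, c: gri, and see created.
I try filer peekin passing p: /: [bron, drasti, ni].
I use filer carve passing p: /dicu, and see ok.
Using filer pen passing p: /dicu/draprust, c: mucrutem, — result: created.
Then filer peekin passing p: /dicu, and get [draprust].
Using measurebox re passing v: -6032, u_from: kg, u_to: g, and get -6032000.

Answer: {bron=hislusno, dicu/, dicu/draprust=mucrutem, drasti=bro, ni=gri}


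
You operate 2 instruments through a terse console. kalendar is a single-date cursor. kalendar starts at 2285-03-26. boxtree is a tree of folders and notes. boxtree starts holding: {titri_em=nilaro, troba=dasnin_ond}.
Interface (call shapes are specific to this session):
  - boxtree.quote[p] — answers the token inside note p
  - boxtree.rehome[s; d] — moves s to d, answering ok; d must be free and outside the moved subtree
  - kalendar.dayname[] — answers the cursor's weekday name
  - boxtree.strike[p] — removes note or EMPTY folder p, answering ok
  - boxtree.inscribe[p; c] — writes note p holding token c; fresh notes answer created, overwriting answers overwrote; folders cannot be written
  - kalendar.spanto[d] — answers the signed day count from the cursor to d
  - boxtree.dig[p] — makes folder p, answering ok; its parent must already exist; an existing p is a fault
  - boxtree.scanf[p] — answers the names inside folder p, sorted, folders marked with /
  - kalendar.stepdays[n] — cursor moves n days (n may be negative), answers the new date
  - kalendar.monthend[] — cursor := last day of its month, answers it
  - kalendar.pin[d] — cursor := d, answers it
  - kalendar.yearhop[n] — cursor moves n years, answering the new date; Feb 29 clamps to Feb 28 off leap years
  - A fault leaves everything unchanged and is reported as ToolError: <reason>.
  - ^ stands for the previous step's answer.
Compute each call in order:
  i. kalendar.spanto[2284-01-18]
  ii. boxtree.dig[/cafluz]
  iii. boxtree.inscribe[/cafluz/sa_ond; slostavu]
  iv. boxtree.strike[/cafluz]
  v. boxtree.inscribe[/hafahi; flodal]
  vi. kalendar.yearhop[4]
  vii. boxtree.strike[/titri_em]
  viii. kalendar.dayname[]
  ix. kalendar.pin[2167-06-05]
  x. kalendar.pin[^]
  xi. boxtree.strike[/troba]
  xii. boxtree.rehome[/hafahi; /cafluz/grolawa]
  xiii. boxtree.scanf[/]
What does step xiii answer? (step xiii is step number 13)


Do: kalendar.spanto[d→2284-01-18]
See: -433
Do: boxtree.dig[p→/cafluz]
See: ok
Do: boxtree.inscribe[p→/cafluz/sa_ond; c→slostavu]
See: created
Do: boxtree.strike[p→/cafluz]
See: ToolError: not empty
Do: boxtree.inscribe[p→/hafahi; c→flodal]
See: created
Do: kalendar.yearhop[n→4]
See: 2289-03-26
Do: boxtree.strike[p→/titri_em]
See: ok
Do: kalendar.dayname[]
See: Tuesday
Do: kalendar.pin[d→2167-06-05]
See: 2167-06-05
Do: kalendar.pin[d→^]
See: 2167-06-05
Do: boxtree.strike[p→/troba]
See: ok
Do: boxtree.rehome[s→/hafahi; d→/cafluz/grolawa]
See: ok
Do: boxtree.scanf[p→/]
See: [cafluz/]

Answer: [cafluz/]


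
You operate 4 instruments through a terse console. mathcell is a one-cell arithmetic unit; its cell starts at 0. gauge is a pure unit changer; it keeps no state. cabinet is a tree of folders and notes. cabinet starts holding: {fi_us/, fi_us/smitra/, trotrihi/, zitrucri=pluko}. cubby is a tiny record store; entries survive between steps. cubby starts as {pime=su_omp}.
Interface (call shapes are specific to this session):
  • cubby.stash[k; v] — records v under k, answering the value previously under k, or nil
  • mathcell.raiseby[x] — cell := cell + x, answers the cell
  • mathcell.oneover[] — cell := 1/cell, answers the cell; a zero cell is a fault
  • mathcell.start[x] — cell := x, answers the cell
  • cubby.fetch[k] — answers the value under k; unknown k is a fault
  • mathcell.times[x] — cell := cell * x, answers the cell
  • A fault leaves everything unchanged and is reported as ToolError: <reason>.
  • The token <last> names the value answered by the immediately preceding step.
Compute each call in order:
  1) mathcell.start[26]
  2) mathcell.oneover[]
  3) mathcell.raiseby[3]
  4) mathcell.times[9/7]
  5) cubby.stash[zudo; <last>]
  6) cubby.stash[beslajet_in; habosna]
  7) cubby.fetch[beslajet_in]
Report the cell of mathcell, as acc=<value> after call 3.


Answer: acc=79/26

Derivation:
-> mathcell.start(x: 26)
<- 26
-> mathcell.oneover()
<- 1/26
-> mathcell.raiseby(x: 3)
<- 79/26
-> mathcell.times(x: 9/7)
<- 711/182
-> cubby.stash(k: zudo, v: <last>)
<- nil
-> cubby.stash(k: beslajet_in, v: habosna)
<- nil
-> cubby.fetch(k: beslajet_in)
<- habosna
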